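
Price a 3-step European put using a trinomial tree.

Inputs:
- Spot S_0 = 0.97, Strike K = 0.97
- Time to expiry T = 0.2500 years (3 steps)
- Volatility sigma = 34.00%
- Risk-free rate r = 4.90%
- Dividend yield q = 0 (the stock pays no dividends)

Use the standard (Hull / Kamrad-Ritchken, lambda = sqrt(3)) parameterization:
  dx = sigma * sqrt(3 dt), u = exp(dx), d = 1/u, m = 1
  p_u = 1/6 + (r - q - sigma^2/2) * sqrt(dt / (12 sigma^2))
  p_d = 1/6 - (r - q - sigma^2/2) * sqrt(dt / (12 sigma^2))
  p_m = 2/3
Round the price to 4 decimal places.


Answer: Price = V(0,0) = 0.0534

Derivation:
dt = T/N = 0.083333; dx = sigma*sqrt(3*dt) = 0.170000
u = exp(dx) = 1.185305; d = 1/u = 0.843665
p_u = 0.164510, p_m = 0.666667, p_d = 0.168824
Discount per step: exp(-r*dt) = 0.995925
Stock lattice S(k, j) with j the centered position index:
  k=0: S(0,+0) = 0.9700
  k=1: S(1,-1) = 0.8184; S(1,+0) = 0.9700; S(1,+1) = 1.1497
  k=2: S(2,-2) = 0.6904; S(2,-1) = 0.8184; S(2,+0) = 0.9700; S(2,+1) = 1.1497; S(2,+2) = 1.3628
  k=3: S(3,-3) = 0.5825; S(3,-2) = 0.6904; S(3,-1) = 0.8184; S(3,+0) = 0.9700; S(3,+1) = 1.1497; S(3,+2) = 1.3628; S(3,+3) = 1.6153
Terminal payoffs V(N, j) = max(K - S_T, 0):
  V(3,-3) = 0.387519; V(3,-2) = 0.279583; V(3,-1) = 0.151645; V(3,+0) = 0.000000; V(3,+1) = 0.000000; V(3,+2) = 0.000000; V(3,+3) = 0.000000
Backward induction: V(k, j) = exp(-r*dt) * [p_u * V(k+1, j+1) + p_m * V(k+1, j) + p_d * V(k+1, j-1)]
  V(2,-2) = exp(-r*dt) * [p_u*0.151645 + p_m*0.279583 + p_d*0.387519] = 0.275630
  V(2,-1) = exp(-r*dt) * [p_u*0.000000 + p_m*0.151645 + p_d*0.279583] = 0.147693
  V(2,+0) = exp(-r*dt) * [p_u*0.000000 + p_m*0.000000 + p_d*0.151645] = 0.025497
  V(2,+1) = exp(-r*dt) * [p_u*0.000000 + p_m*0.000000 + p_d*0.000000] = 0.000000
  V(2,+2) = exp(-r*dt) * [p_u*0.000000 + p_m*0.000000 + p_d*0.000000] = 0.000000
  V(1,-1) = exp(-r*dt) * [p_u*0.025497 + p_m*0.147693 + p_d*0.275630] = 0.148581
  V(1,+0) = exp(-r*dt) * [p_u*0.000000 + p_m*0.025497 + p_d*0.147693] = 0.041761
  V(1,+1) = exp(-r*dt) * [p_u*0.000000 + p_m*0.000000 + p_d*0.025497] = 0.004287
  V(0,+0) = exp(-r*dt) * [p_u*0.004287 + p_m*0.041761 + p_d*0.148581] = 0.053411


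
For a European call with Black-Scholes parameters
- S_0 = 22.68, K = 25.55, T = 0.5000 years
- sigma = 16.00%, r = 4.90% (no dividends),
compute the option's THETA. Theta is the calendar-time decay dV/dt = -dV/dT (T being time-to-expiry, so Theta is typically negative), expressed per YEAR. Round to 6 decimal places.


d1 = -0.7800610896; d2 = -0.8931981746
phi(d1) = 0.2942910060; exp(-qT) = 1.0000000000; exp(-rT) = 0.9757976889
Theta = -S*exp(-qT)*phi(d1)*sigma/(2*sqrt(T)) - r*K*exp(-rT)*N(d2) + q*S*exp(-qT)*N(d1)
N(d1) = 0.2176774590; N(d2) = 0.1858755277; sqrt(T) = 0.7071067812
Term 1 = -22.6800 * 1.0000000000 * 0.2942910060 * 0.1600 / (2 * 0.7071067812) = -0.7551357383
Term 2 = -0.0490 * 25.5500 * 0.9757976889 * 0.1858755277 = -0.2270748229
Term 3 = 0 (no dividend yield, q = 0)
Theta = -0.7551357383 + (-0.2270748229) + (0.0000000000) = -0.982211

Answer: Theta = -0.982211


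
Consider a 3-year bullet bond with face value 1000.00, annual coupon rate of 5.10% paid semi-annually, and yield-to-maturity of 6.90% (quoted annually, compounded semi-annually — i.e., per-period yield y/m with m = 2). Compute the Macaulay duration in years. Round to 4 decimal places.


Answer: Macaulay duration = 2.8142 years

Derivation:
Coupon per period c = face * coupon_rate / m = 25.500000
Periods per year m = 2; per-period yield y/m = 0.034500
Number of cashflows N = 6
Cashflows (t years, CF_t, discount factor 1/(1+y/m)^(m*t), PV):
  t = 0.5000: CF_t = 25.500000, DF = 0.966651, PV = 24.649589
  t = 1.0000: CF_t = 25.500000, DF = 0.934413, PV = 23.827539
  t = 1.5000: CF_t = 25.500000, DF = 0.903251, PV = 23.032904
  t = 2.0000: CF_t = 25.500000, DF = 0.873128, PV = 22.264769
  t = 2.5000: CF_t = 25.500000, DF = 0.844010, PV = 21.522252
  t = 3.0000: CF_t = 1025.500000, DF = 0.815863, PV = 836.667106
Price P = sum_t PV_t = 951.964159
Macaulay numerator sum_t t * PV_t:
  t * PV_t at t = 0.5000: 12.324795
  t * PV_t at t = 1.0000: 23.827539
  t * PV_t at t = 1.5000: 34.549356
  t * PV_t at t = 2.0000: 44.529539
  t * PV_t at t = 2.5000: 53.805629
  t * PV_t at t = 3.0000: 2510.001317
Macaulay duration D = (sum_t t * PV_t) / P = 2679.038175 / 951.964159 = 2.814222


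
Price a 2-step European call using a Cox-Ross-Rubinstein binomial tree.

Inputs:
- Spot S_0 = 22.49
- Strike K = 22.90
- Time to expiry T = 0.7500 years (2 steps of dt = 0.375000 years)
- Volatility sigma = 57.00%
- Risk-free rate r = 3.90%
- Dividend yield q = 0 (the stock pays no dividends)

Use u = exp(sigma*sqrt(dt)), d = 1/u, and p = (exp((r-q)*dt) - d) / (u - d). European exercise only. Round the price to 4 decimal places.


dt = T/N = 0.375000
u = exp(sigma*sqrt(dt)) = 1.417723; d = 1/u = 0.705356
p = (exp((r-q)*dt) - d) / (u - d) = 0.434293
Discount per step: exp(-r*dt) = 0.985481
Stock lattice S(k, i) with i counting down-moves:
  k=0: S(0,0) = 22.4900
  k=1: S(1,0) = 31.8846; S(1,1) = 15.8635
  k=2: S(2,0) = 45.2035; S(2,1) = 22.4900; S(2,2) = 11.1894
Terminal payoffs V(N, i) = max(S_T - K, 0):
  V(2,0) = 22.303537; V(2,1) = 0.000000; V(2,2) = 0.000000
Backward induction: V(k, i) = exp(-r*dt) * [p * V(k+1, i) + (1-p) * V(k+1, i+1)].
  V(1,0) = exp(-r*dt) * [p*22.303537 + (1-p)*0.000000] = 9.545645
  V(1,1) = exp(-r*dt) * [p*0.000000 + (1-p)*0.000000] = 0.000000
  V(0,0) = exp(-r*dt) * [p*9.545645 + (1-p)*0.000000] = 4.085421

Answer: Price = V(0,0) = 4.0854


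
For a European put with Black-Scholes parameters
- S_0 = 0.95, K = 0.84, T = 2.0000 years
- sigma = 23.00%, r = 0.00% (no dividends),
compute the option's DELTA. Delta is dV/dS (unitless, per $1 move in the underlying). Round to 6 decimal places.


d1 = 0.5409677166; d2 = 0.2156985972
phi(d1) = 0.3446376967; exp(-qT) = 1.0000000000; exp(-rT) = 1.0000000000
N(-d1) = 0.2942649174
Delta = -exp(-qT) * N(-d1) = -1.0000000000 * 0.2942649174 = -0.294265

Answer: Delta = -0.294265


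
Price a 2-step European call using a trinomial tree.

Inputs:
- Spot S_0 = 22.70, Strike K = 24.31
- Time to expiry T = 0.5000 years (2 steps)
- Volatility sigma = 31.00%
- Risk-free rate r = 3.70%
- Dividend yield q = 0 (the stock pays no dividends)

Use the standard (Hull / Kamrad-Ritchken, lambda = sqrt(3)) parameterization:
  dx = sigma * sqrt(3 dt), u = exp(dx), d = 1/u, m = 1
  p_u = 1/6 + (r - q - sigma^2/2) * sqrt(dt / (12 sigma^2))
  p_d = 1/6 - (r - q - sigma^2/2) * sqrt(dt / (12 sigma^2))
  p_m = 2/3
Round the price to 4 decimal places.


Answer: Price = V(0,0) = 1.5095

Derivation:
dt = T/N = 0.250000; dx = sigma*sqrt(3*dt) = 0.268468
u = exp(dx) = 1.307959; d = 1/u = 0.764550
p_u = 0.161522, p_m = 0.666667, p_d = 0.171812
Discount per step: exp(-r*dt) = 0.990793
Stock lattice S(k, j) with j the centered position index:
  k=0: S(0,+0) = 22.7000
  k=1: S(1,-1) = 17.3553; S(1,+0) = 22.7000; S(1,+1) = 29.6907
  k=2: S(2,-2) = 13.2690; S(2,-1) = 17.3553; S(2,+0) = 22.7000; S(2,+1) = 29.6907; S(2,+2) = 38.8342
Terminal payoffs V(N, j) = max(S_T - K, 0):
  V(2,-2) = 0.000000; V(2,-1) = 0.000000; V(2,+0) = 0.000000; V(2,+1) = 5.380668; V(2,+2) = 14.524176
Backward induction: V(k, j) = exp(-r*dt) * [p_u * V(k+1, j+1) + p_m * V(k+1, j) + p_d * V(k+1, j-1)]
  V(1,-1) = exp(-r*dt) * [p_u*0.000000 + p_m*0.000000 + p_d*0.000000] = 0.000000
  V(1,+0) = exp(-r*dt) * [p_u*5.380668 + p_m*0.000000 + p_d*0.000000] = 0.861093
  V(1,+1) = exp(-r*dt) * [p_u*14.524176 + p_m*5.380668 + p_d*0.000000] = 5.878454
  V(0,+0) = exp(-r*dt) * [p_u*5.878454 + p_m*0.861093 + p_d*0.000000] = 1.509532


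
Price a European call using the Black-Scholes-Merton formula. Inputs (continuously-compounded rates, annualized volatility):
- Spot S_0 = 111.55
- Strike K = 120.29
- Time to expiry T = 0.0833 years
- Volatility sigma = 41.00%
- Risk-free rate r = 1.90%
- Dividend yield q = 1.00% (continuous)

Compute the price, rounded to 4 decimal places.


Answer: Price = 2.1925

Derivation:
d1 = (ln(S/K) + (r - q + 0.5*sigma^2) * T) / (sigma * sqrt(T)) = -0.57195738
d2 = d1 - sigma * sqrt(T) = -0.69029051
exp(-rT) = 0.99841855; exp(-qT) = 0.99916735
C = S_0 * exp(-qT) * N(d1) - K * exp(-rT) * N(d2)
N(d1) = 0.28367542; N(d2) = 0.24500576
C = 111.5500 * 0.99916735 * 0.28367542 - 120.2900 * 0.99841855 * 0.24500576 = 2.1925


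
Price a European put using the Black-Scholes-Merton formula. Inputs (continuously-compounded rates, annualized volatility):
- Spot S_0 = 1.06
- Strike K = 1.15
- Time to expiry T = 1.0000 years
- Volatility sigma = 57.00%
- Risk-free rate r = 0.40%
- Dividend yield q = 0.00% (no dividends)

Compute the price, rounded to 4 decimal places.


d1 = (ln(S/K) + (r - q + 0.5*sigma^2) * T) / (sigma * sqrt(T)) = 0.14904731
d2 = d1 - sigma * sqrt(T) = -0.42095269
exp(-rT) = 0.99600799; exp(-qT) = 1.00000000
P = K * exp(-rT) * N(-d2) - S_0 * exp(-qT) * N(-d1)
N(-d1) = 0.44075815; N(-d2) = 0.66310519
P = 1.1500 * 0.99600799 * 0.66310519 - 1.0600 * 1.00000000 * 0.44075815 = 0.2923

Answer: Price = 0.2923


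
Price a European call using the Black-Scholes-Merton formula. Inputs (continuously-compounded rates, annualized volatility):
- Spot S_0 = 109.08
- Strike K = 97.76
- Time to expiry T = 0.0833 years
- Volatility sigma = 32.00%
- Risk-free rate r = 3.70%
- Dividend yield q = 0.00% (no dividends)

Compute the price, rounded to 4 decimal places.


Answer: Price = 12.1335

Derivation:
d1 = (ln(S/K) + (r - q + 0.5*sigma^2) * T) / (sigma * sqrt(T)) = 1.26587488
d2 = d1 - sigma * sqrt(T) = 1.17351731
exp(-rT) = 0.99692264; exp(-qT) = 1.00000000
C = S_0 * exp(-qT) * N(d1) - K * exp(-rT) * N(d2)
N(d1) = 0.89722106; N(d2) = 0.87970579
C = 109.0800 * 1.00000000 * 0.89722106 - 97.7600 * 0.99692264 * 0.87970579 = 12.1335


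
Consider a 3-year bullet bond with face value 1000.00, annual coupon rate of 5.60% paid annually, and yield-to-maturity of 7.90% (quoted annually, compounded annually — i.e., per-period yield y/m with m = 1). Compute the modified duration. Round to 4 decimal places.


Answer: Modified duration = 2.6307

Derivation:
Coupon per period c = face * coupon_rate / m = 56.000000
Periods per year m = 1; per-period yield y/m = 0.079000
Number of cashflows N = 3
Cashflows (t years, CF_t, discount factor 1/(1+y/m)^(m*t), PV):
  t = 1.0000: CF_t = 56.000000, DF = 0.926784, PV = 51.899907
  t = 2.0000: CF_t = 56.000000, DF = 0.858929, PV = 48.100007
  t = 3.0000: CF_t = 1056.000000, DF = 0.796041, PV = 840.619740
Price P = sum_t PV_t = 940.619654
First compute Macaulay numerator sum_t t * PV_t:
  t * PV_t at t = 1.0000: 51.899907
  t * PV_t at t = 2.0000: 96.200014
  t * PV_t at t = 3.0000: 2521.859220
Macaulay duration D = 2669.959141 / 940.619654 = 2.838511
Modified duration = D / (1 + y/m) = 2.838511 / (1 + 0.079000) = 2.630687


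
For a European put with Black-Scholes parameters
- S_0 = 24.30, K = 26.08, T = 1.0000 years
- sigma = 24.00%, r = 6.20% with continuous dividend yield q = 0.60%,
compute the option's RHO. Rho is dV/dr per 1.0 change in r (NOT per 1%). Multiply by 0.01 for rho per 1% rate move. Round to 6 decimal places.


d1 = 0.0587817220; d2 = -0.1812182780
phi(d1) = 0.3982536446; exp(-qT) = 0.9940179641; exp(-rT) = 0.9398828868
N(-d2) = 0.5719018758
Rho = -K*T*exp(-rT)*N(-d2) = -26.0800 * 1.0000 * 0.9398828868 * 0.5719018758 = -14.018542

Answer: Rho = -14.018542


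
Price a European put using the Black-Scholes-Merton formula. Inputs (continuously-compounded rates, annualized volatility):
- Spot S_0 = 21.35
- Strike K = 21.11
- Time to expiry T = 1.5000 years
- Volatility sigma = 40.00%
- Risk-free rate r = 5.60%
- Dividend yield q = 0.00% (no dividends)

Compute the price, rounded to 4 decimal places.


d1 = (ln(S/K) + (r - q + 0.5*sigma^2) * T) / (sigma * sqrt(T)) = 0.43948924
d2 = d1 - sigma * sqrt(T) = -0.05040871
exp(-rT) = 0.91943126; exp(-qT) = 1.00000000
P = K * exp(-rT) * N(-d2) - S_0 * exp(-qT) * N(-d1)
N(-d1) = 0.33015354; N(-d2) = 0.52010165
P = 21.1100 * 0.91943126 * 0.52010165 - 21.3500 * 1.00000000 * 0.33015354 = 3.0460

Answer: Price = 3.0460


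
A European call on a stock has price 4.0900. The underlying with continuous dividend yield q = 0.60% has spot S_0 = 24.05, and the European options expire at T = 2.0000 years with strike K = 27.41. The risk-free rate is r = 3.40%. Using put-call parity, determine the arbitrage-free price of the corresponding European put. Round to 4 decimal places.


Answer: Put price = 5.9350

Derivation:
Put-call parity: C - P = S_0 * exp(-qT) - K * exp(-rT).
S_0 * exp(-qT) = 24.0500 * 0.98807171 = 23.76312469
K * exp(-rT) = 27.4100 * 0.93426047 = 25.60807958
P = C - S*exp(-qT) + K*exp(-rT)
P = 4.0900 - 23.76312469 + 25.60807958 = 5.9350


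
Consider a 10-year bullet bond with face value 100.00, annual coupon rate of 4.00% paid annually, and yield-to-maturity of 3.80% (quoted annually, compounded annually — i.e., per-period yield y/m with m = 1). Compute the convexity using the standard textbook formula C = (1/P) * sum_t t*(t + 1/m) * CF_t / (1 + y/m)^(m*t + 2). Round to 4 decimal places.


Coupon per period c = face * coupon_rate / m = 4.000000
Periods per year m = 1; per-period yield y/m = 0.038000
Number of cashflows N = 10
Cashflows (t years, CF_t, discount factor 1/(1+y/m)^(m*t), PV):
  t = 1.0000: CF_t = 4.000000, DF = 0.963391, PV = 3.853565
  t = 2.0000: CF_t = 4.000000, DF = 0.928122, PV = 3.712490
  t = 3.0000: CF_t = 4.000000, DF = 0.894145, PV = 3.576580
  t = 4.0000: CF_t = 4.000000, DF = 0.861411, PV = 3.445645
  t = 5.0000: CF_t = 4.000000, DF = 0.829876, PV = 3.319504
  t = 6.0000: CF_t = 4.000000, DF = 0.799495, PV = 3.197981
  t = 7.0000: CF_t = 4.000000, DF = 0.770227, PV = 3.080906
  t = 8.0000: CF_t = 4.000000, DF = 0.742030, PV = 2.968118
  t = 9.0000: CF_t = 4.000000, DF = 0.714865, PV = 2.859459
  t = 10.0000: CF_t = 104.000000, DF = 0.688694, PV = 71.624203
Price P = sum_t PV_t = 101.638451
Convexity numerator sum_t t*(t + 1/m) * CF_t / (1+y/m)^(m*t + 2):
  t = 1.0000: term = 7.153160
  t = 2.0000: term = 20.673872
  t = 3.0000: term = 39.834051
  t = 4.0000: term = 63.959619
  t = 5.0000: term = 92.427195
  t = 6.0000: term = 124.660956
  t = 7.0000: term = 160.129680
  t = 8.0000: term = 198.343948
  t = 9.0000: term = 238.853501
  t = 10.0000: term = 7312.363670
Convexity = (1/P) * sum = 8258.399652 / 101.638451 = 81.252710

Answer: Convexity = 81.2527


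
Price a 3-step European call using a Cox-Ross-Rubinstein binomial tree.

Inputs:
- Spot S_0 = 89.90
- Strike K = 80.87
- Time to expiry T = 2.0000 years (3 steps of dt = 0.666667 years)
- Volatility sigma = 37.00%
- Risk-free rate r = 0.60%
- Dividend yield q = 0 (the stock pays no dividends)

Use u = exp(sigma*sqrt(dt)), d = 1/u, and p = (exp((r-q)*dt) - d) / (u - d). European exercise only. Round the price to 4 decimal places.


dt = T/N = 0.666667
u = exp(sigma*sqrt(dt)) = 1.352702; d = 1/u = 0.739261
p = (exp((r-q)*dt) - d) / (u - d) = 0.431577
Discount per step: exp(-r*dt) = 0.996008
Stock lattice S(k, i) with i counting down-moves:
  k=0: S(0,0) = 89.9000
  k=1: S(1,0) = 121.6079; S(1,1) = 66.4596
  k=2: S(2,0) = 164.4992; S(2,1) = 89.9000; S(2,2) = 49.1310
  k=3: S(3,0) = 222.5183; S(3,1) = 121.6079; S(3,2) = 66.4596; S(3,3) = 36.3207
Terminal payoffs V(N, i) = max(S_T - K, 0):
  V(3,0) = 141.648256; V(3,1) = 40.737869; V(3,2) = 0.000000; V(3,3) = 0.000000
Backward induction: V(k, i) = exp(-r*dt) * [p * V(k+1, i) + (1-p) * V(k+1, i+1)].
  V(2,0) = exp(-r*dt) * [p*141.648256 + (1-p)*40.737869] = 83.951985
  V(2,1) = exp(-r*dt) * [p*40.737869 + (1-p)*0.000000] = 17.511339
  V(2,2) = exp(-r*dt) * [p*0.000000 + (1-p)*0.000000] = 0.000000
  V(1,0) = exp(-r*dt) * [p*83.951985 + (1-p)*17.511339] = 46.001217
  V(1,1) = exp(-r*dt) * [p*17.511339 + (1-p)*0.000000] = 7.527321
  V(0,0) = exp(-r*dt) * [p*46.001217 + (1-p)*7.527321] = 24.035434

Answer: Price = V(0,0) = 24.0354


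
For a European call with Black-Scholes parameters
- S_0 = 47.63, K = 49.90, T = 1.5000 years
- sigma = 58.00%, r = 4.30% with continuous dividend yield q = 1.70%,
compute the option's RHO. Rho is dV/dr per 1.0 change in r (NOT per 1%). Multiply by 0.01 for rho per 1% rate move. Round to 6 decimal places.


Answer: Rho = 25.069950

Derivation:
d1 = 0.3445359530; d2 = -0.3658160724
phi(d1) = 0.3759530371; exp(-qT) = 0.9748223790; exp(-rT) = 0.9375361143
N(d2) = 0.3572511630
Rho = K*T*exp(-rT)*N(d2) = 49.9000 * 1.5000 * 0.9375361143 * 0.3572511630 = 25.069950


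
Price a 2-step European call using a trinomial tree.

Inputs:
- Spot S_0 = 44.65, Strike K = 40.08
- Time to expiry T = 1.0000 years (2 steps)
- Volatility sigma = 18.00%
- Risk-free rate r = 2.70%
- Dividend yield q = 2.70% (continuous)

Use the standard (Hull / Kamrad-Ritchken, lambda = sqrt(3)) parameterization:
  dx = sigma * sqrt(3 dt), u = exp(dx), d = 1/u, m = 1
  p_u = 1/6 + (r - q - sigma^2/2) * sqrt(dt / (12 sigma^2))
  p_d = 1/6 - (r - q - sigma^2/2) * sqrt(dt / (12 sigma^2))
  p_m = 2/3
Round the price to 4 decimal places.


dt = T/N = 0.500000; dx = sigma*sqrt(3*dt) = 0.220454
u = exp(dx) = 1.246643; d = 1/u = 0.802154
p_u = 0.148295, p_m = 0.666667, p_d = 0.185038
Discount per step: exp(-r*dt) = 0.986591
Stock lattice S(k, j) with j the centered position index:
  k=0: S(0,+0) = 44.6500
  k=1: S(1,-1) = 35.8162; S(1,+0) = 44.6500; S(1,+1) = 55.6626
  k=2: S(2,-2) = 28.7301; S(2,-1) = 35.8162; S(2,+0) = 44.6500; S(2,+1) = 55.6626; S(2,+2) = 69.3914
Terminal payoffs V(N, j) = max(S_T - K, 0):
  V(2,-2) = 0.000000; V(2,-1) = 0.000000; V(2,+0) = 4.570000; V(2,+1) = 15.582595; V(2,+2) = 29.311367
Backward induction: V(k, j) = exp(-r*dt) * [p_u * V(k+1, j+1) + p_m * V(k+1, j) + p_d * V(k+1, j-1)]
  V(1,-1) = exp(-r*dt) * [p_u*4.570000 + p_m*0.000000 + p_d*0.000000] = 0.668623
  V(1,+0) = exp(-r*dt) * [p_u*15.582595 + p_m*4.570000 + p_d*0.000000] = 5.285655
  V(1,+1) = exp(-r*dt) * [p_u*29.311367 + p_m*15.582595 + p_d*4.570000] = 15.371837
  V(0,+0) = exp(-r*dt) * [p_u*15.371837 + p_m*5.285655 + p_d*0.668623] = 5.847587

Answer: Price = V(0,0) = 5.8476


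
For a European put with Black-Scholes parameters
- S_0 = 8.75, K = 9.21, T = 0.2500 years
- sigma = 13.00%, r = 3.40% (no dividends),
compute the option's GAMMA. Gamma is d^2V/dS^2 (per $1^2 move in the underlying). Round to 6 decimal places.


d1 = -0.6249792292; d2 = -0.6899792292
phi(d1) = 0.3281652286; exp(-qT) = 1.0000000000; exp(-rT) = 0.9915360229
Gamma = exp(-qT) * phi(d1) / (S * sigma * sqrt(T)) = 1.0000000000 * 0.3281652286 / (8.7500 * 0.1300 * 0.5000000000) = 0.576994

Answer: Gamma = 0.576994


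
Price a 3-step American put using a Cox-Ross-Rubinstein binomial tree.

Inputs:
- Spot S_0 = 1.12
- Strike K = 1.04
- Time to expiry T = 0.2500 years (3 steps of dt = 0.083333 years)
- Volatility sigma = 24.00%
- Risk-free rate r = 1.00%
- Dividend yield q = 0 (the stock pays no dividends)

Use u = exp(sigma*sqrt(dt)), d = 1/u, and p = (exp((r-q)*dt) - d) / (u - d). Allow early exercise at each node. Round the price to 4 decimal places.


dt = T/N = 0.083333
u = exp(sigma*sqrt(dt)) = 1.071738; d = 1/u = 0.933063
p = (exp((r-q)*dt) - d) / (u - d) = 0.488698
Discount per step: exp(-r*dt) = 0.999167
Stock lattice S(k, i) with i counting down-moves:
  k=0: S(0,0) = 1.1200
  k=1: S(1,0) = 1.2003; S(1,1) = 1.0450
  k=2: S(2,0) = 1.2865; S(2,1) = 1.1200; S(2,2) = 0.9751
  k=3: S(3,0) = 1.3787; S(3,1) = 1.2003; S(3,2) = 1.0450; S(3,3) = 0.9098
Terminal payoffs V(N, i) = max(K - S_T, 0):
  V(3,0) = 0.000000; V(3,1) = 0.000000; V(3,2) = 0.000000; V(3,3) = 0.130188
Backward induction: V(k, i) = exp(-r*dt) * [p * V(k+1, i) + (1-p) * V(k+1, i+1)]; then take max(V_cont, immediate exercise) for American.
  V(2,0) = exp(-r*dt) * [p*0.000000 + (1-p)*0.000000] = 0.000000; exercise = 0.000000; V(2,0) = max -> 0.000000
  V(2,1) = exp(-r*dt) * [p*0.000000 + (1-p)*0.000000] = 0.000000; exercise = 0.000000; V(2,1) = max -> 0.000000
  V(2,2) = exp(-r*dt) * [p*0.000000 + (1-p)*0.130188] = 0.066510; exercise = 0.064920; V(2,2) = max -> 0.066510
  V(1,0) = exp(-r*dt) * [p*0.000000 + (1-p)*0.000000] = 0.000000; exercise = 0.000000; V(1,0) = max -> 0.000000
  V(1,1) = exp(-r*dt) * [p*0.000000 + (1-p)*0.066510] = 0.033978; exercise = 0.000000; V(1,1) = max -> 0.033978
  V(0,0) = exp(-r*dt) * [p*0.000000 + (1-p)*0.033978] = 0.017359; exercise = 0.000000; V(0,0) = max -> 0.017359

Answer: Price = V(0,0) = 0.0174


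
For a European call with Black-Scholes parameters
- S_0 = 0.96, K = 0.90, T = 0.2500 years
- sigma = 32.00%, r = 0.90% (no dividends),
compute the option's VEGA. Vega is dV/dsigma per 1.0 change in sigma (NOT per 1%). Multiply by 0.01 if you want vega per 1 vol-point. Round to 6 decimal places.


Answer: Vega = 0.169208

Derivation:
d1 = 0.4974282571; d2 = 0.3374282571
phi(d1) = 0.3525171630; exp(-qT) = 1.0000000000; exp(-rT) = 0.9977525294
Vega = S * exp(-qT) * phi(d1) * sqrt(T) = 0.9600 * 1.0000000000 * 0.3525171630 * 0.5000000000 = 0.169208


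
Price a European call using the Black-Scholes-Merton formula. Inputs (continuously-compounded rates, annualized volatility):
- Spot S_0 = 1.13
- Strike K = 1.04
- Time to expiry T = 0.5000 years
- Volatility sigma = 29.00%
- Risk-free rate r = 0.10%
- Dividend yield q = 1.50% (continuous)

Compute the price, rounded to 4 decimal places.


Answer: Price = 0.1352

Derivation:
d1 = (ln(S/K) + (r - q + 0.5*sigma^2) * T) / (sigma * sqrt(T)) = 0.47313695
d2 = d1 - sigma * sqrt(T) = 0.26807598
exp(-rT) = 0.99950012; exp(-qT) = 0.99252805
C = S_0 * exp(-qT) * N(d1) - K * exp(-rT) * N(d2)
N(d1) = 0.68194226; N(d2) = 0.60567958
C = 1.1300 * 0.99252805 * 0.68194226 - 1.0400 * 0.99950012 * 0.60567958 = 0.1352


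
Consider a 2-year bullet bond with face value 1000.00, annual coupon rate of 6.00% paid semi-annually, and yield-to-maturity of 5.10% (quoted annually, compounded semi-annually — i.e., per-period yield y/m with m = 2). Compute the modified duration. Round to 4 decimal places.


Coupon per period c = face * coupon_rate / m = 30.000000
Periods per year m = 2; per-period yield y/m = 0.025500
Number of cashflows N = 4
Cashflows (t years, CF_t, discount factor 1/(1+y/m)^(m*t), PV):
  t = 0.5000: CF_t = 30.000000, DF = 0.975134, PV = 29.254022
  t = 1.0000: CF_t = 30.000000, DF = 0.950886, PV = 28.526594
  t = 1.5000: CF_t = 30.000000, DF = 0.927242, PV = 27.817254
  t = 2.0000: CF_t = 1030.000000, DF = 0.904185, PV = 931.310643
Price P = sum_t PV_t = 1016.908514
First compute Macaulay numerator sum_t t * PV_t:
  t * PV_t at t = 0.5000: 14.627011
  t * PV_t at t = 1.0000: 28.526594
  t * PV_t at t = 1.5000: 41.725881
  t * PV_t at t = 2.0000: 1862.621285
Macaulay duration D = 1947.500772 / 1016.908514 = 1.915119
Modified duration = D / (1 + y/m) = 1.915119 / (1 + 0.025500) = 1.867498

Answer: Modified duration = 1.8675


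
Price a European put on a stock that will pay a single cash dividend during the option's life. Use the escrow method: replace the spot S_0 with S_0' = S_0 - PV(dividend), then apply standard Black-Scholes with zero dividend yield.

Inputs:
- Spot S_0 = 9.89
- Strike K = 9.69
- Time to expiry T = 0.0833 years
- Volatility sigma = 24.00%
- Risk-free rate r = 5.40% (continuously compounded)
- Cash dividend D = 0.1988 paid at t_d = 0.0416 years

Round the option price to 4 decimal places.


Answer: Price = 0.2452

Derivation:
PV(D) = D * exp(-r * t_d) = 0.1988 * 0.99775612 = 0.19835392
S_0' = S_0 - PV(D) = 9.8900 - 0.19835392 = 9.69164608
d1 = (ln(S_0'/K) + (r + sigma^2/2)*T) / (sigma*sqrt(T)) = 0.10202521
d2 = d1 - sigma*sqrt(T) = 0.03275703
exp(-rT) = 0.99551190
N(-d1) = 0.45936833; N(-d2) = 0.48693417
P = K * exp(-rT) * N(-d2) - S_0' * N(-d1) = 9.6900 * 0.99551190 * 0.48693417 - 9.69164608 * 0.45936833 = 0.2452


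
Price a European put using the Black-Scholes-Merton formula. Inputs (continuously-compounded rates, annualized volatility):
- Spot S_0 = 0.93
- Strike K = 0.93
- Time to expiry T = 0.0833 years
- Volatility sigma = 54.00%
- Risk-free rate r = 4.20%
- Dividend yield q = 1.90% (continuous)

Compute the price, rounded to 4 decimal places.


Answer: Price = 0.0567

Derivation:
d1 = (ln(S/K) + (r - q + 0.5*sigma^2) * T) / (sigma * sqrt(T)) = 0.09021966
d2 = d1 - sigma * sqrt(T) = -0.06563373
exp(-rT) = 0.99650751; exp(-qT) = 0.99841855
P = K * exp(-rT) * N(-d2) - S_0 * exp(-qT) * N(-d1)
N(-d1) = 0.46405633; N(-d2) = 0.52616528
P = 0.9300 * 0.99650751 * 0.52616528 - 0.9300 * 0.99841855 * 0.46405633 = 0.0567


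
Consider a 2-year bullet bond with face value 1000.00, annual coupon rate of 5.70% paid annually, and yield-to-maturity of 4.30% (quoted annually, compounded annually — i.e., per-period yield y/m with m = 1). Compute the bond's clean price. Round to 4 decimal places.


Answer: Price = 1026.2923

Derivation:
Coupon per period c = face * coupon_rate / m = 57.000000
Periods per year m = 1; per-period yield y/m = 0.043000
Number of cashflows N = 2
Cashflows (t years, CF_t, discount factor 1/(1+y/m)^(m*t), PV):
  t = 1.0000: CF_t = 57.000000, DF = 0.958773, PV = 54.650048
  t = 2.0000: CF_t = 1057.000000, DF = 0.919245, PV = 971.642204
Price P = sum_t PV_t = 1026.292252


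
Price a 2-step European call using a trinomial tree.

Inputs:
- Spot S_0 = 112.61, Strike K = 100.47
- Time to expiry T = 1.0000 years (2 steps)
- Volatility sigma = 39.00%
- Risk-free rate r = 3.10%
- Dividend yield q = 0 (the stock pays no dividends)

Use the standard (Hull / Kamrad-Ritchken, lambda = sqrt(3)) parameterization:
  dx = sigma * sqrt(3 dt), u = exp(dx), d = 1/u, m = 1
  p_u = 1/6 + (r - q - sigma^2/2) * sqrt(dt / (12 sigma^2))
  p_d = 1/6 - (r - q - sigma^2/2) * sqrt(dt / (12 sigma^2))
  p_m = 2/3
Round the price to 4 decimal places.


dt = T/N = 0.500000; dx = sigma*sqrt(3*dt) = 0.477650
u = exp(dx) = 1.612282; d = 1/u = 0.620239
p_u = 0.143088, p_m = 0.666667, p_d = 0.190246
Discount per step: exp(-r*dt) = 0.984620
Stock lattice S(k, j) with j the centered position index:
  k=0: S(0,+0) = 112.6100
  k=1: S(1,-1) = 69.8451; S(1,+0) = 112.6100; S(1,+1) = 181.5591
  k=2: S(2,-2) = 43.3207; S(2,-1) = 69.8451; S(2,+0) = 112.6100; S(2,+1) = 181.5591; S(2,+2) = 292.7244
Terminal payoffs V(N, j) = max(S_T - K, 0):
  V(2,-2) = 0.000000; V(2,-1) = 0.000000; V(2,+0) = 12.140000; V(2,+1) = 81.089064; V(2,+2) = 192.254391
Backward induction: V(k, j) = exp(-r*dt) * [p_u * V(k+1, j+1) + p_m * V(k+1, j) + p_d * V(k+1, j-1)]
  V(1,-1) = exp(-r*dt) * [p_u*12.140000 + p_m*0.000000 + p_d*0.000000] = 1.710368
  V(1,+0) = exp(-r*dt) * [p_u*81.089064 + p_m*12.140000 + p_d*0.000000] = 19.393245
  V(1,+1) = exp(-r*dt) * [p_u*192.254391 + p_m*81.089064 + p_d*12.140000] = 82.588110
  V(0,+0) = exp(-r*dt) * [p_u*82.588110 + p_m*19.393245 + p_d*1.710368] = 24.685951

Answer: Price = V(0,0) = 24.6860


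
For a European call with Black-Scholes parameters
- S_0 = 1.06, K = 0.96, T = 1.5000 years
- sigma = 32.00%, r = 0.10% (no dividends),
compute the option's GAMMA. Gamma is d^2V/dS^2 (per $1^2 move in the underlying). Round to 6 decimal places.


d1 = 0.4526220797; d2 = 0.0607037208
phi(d1) = 0.3601005767; exp(-qT) = 1.0000000000; exp(-rT) = 0.9985011244
Gamma = exp(-qT) * phi(d1) / (S * sigma * sqrt(T)) = 1.0000000000 * 0.3601005767 / (1.0600 * 0.3200 * 1.2247448714) = 0.866807

Answer: Gamma = 0.866807


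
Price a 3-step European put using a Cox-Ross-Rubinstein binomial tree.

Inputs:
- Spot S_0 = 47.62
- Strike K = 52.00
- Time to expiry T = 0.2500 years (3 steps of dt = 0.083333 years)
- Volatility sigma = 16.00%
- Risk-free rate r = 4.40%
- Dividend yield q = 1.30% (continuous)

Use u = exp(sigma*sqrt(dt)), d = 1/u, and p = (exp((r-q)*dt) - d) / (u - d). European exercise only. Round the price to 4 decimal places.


Answer: Price = V(0,0) = 4.3331

Derivation:
dt = T/N = 0.083333
u = exp(sigma*sqrt(dt)) = 1.047271; d = 1/u = 0.954862
p = (exp((r-q)*dt) - d) / (u - d) = 0.516447
Discount per step: exp(-r*dt) = 0.996340
Stock lattice S(k, i) with i counting down-moves:
  k=0: S(0,0) = 47.6200
  k=1: S(1,0) = 49.8711; S(1,1) = 45.4705
  k=2: S(2,0) = 52.2285; S(2,1) = 47.6200; S(2,2) = 43.4181
  k=3: S(3,0) = 54.6974; S(3,1) = 49.8711; S(3,2) = 45.4705; S(3,3) = 41.4583
Terminal payoffs V(N, i) = max(K - S_T, 0):
  V(3,0) = 0.000000; V(3,1) = 2.128941; V(3,2) = 6.529452; V(3,3) = 10.541672
Backward induction: V(k, i) = exp(-r*dt) * [p * V(k+1, i) + (1-p) * V(k+1, i+1)].
  V(2,0) = exp(-r*dt) * [p*0.000000 + (1-p)*2.128941] = 1.025689
  V(2,1) = exp(-r*dt) * [p*2.128941 + (1-p)*6.529452] = 4.241243
  V(2,2) = exp(-r*dt) * [p*6.529452 + (1-p)*10.541672] = 8.438576
  V(1,0) = exp(-r*dt) * [p*1.025689 + (1-p)*4.241243] = 2.571136
  V(1,1) = exp(-r*dt) * [p*4.241243 + (1-p)*8.438576] = 6.247926
  V(0,0) = exp(-r*dt) * [p*2.571136 + (1-p)*6.247926] = 4.333143


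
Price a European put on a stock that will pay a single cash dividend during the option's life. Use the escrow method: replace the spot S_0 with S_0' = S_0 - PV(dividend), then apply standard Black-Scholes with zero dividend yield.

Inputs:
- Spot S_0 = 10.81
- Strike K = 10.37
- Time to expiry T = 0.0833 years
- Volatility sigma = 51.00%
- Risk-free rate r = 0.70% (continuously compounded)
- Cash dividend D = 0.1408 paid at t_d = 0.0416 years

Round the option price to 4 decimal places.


PV(D) = D * exp(-r * t_d) = 0.1408 * 0.99970884 = 0.14075901
S_0' = S_0 - PV(D) = 10.8100 - 0.14075901 = 10.66924099
d1 = (ln(S_0'/K) + (r + sigma^2/2)*T) / (sigma*sqrt(T)) = 0.27082582
d2 = d1 - sigma*sqrt(T) = 0.12363095
exp(-rT) = 0.99941707
N(-d1) = 0.39326250; N(-d2) = 0.45080374
P = K * exp(-rT) * N(-d2) - S_0' * N(-d1) = 10.3700 * 0.99941707 * 0.45080374 - 10.66924099 * 0.39326250 = 0.4763

Answer: Price = 0.4763


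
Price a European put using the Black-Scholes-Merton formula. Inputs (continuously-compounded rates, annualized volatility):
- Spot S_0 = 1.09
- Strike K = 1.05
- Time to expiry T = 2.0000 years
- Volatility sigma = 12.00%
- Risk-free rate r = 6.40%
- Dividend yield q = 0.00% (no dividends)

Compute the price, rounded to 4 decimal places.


d1 = (ln(S/K) + (r - q + 0.5*sigma^2) * T) / (sigma * sqrt(T)) = 1.05940819
d2 = d1 - sigma * sqrt(T) = 0.88970257
exp(-rT) = 0.87985338; exp(-qT) = 1.00000000
P = K * exp(-rT) * N(-d2) - S_0 * exp(-qT) * N(-d1)
N(-d1) = 0.14470696; N(-d2) = 0.18681281
P = 1.0500 * 0.87985338 * 0.18681281 - 1.0900 * 1.00000000 * 0.14470696 = 0.0149

Answer: Price = 0.0149


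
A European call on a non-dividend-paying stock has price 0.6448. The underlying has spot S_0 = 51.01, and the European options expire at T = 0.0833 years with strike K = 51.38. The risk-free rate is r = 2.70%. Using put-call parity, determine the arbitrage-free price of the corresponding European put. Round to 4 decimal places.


Answer: Put price = 0.8994

Derivation:
Put-call parity: C - P = S_0 * exp(-qT) - K * exp(-rT).
S_0 * exp(-qT) = 51.0100 * 1.00000000 = 51.01000000
K * exp(-rT) = 51.3800 * 0.99775343 = 51.26457110
P = C - S*exp(-qT) + K*exp(-rT)
P = 0.6448 - 51.01000000 + 51.26457110 = 0.8994


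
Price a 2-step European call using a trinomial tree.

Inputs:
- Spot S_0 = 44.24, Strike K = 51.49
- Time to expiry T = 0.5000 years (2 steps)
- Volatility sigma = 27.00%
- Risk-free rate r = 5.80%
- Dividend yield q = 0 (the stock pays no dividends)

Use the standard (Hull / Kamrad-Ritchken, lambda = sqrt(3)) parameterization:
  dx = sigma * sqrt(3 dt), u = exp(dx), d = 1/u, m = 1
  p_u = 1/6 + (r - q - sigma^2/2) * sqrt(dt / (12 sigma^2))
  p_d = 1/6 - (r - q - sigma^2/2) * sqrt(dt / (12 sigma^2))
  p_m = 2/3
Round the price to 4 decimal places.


Answer: Price = V(0,0) = 1.6064

Derivation:
dt = T/N = 0.250000; dx = sigma*sqrt(3*dt) = 0.233827
u = exp(dx) = 1.263426; d = 1/u = 0.791499
p_u = 0.178187, p_m = 0.666667, p_d = 0.155146
Discount per step: exp(-r*dt) = 0.985605
Stock lattice S(k, j) with j the centered position index:
  k=0: S(0,+0) = 44.2400
  k=1: S(1,-1) = 35.0159; S(1,+0) = 44.2400; S(1,+1) = 55.8940
  k=2: S(2,-2) = 27.7151; S(2,-1) = 35.0159; S(2,+0) = 44.2400; S(2,+1) = 55.8940; S(2,+2) = 70.6179
Terminal payoffs V(N, j) = max(S_T - K, 0):
  V(2,-2) = 0.000000; V(2,-1) = 0.000000; V(2,+0) = 0.000000; V(2,+1) = 4.403954; V(2,+2) = 19.127859
Backward induction: V(k, j) = exp(-r*dt) * [p_u * V(k+1, j+1) + p_m * V(k+1, j) + p_d * V(k+1, j-1)]
  V(1,-1) = exp(-r*dt) * [p_u*0.000000 + p_m*0.000000 + p_d*0.000000] = 0.000000
  V(1,+0) = exp(-r*dt) * [p_u*4.403954 + p_m*0.000000 + p_d*0.000000] = 0.773431
  V(1,+1) = exp(-r*dt) * [p_u*19.127859 + p_m*4.403954 + p_d*0.000000] = 6.252975
  V(0,+0) = exp(-r*dt) * [p_u*6.252975 + p_m*0.773431 + p_d*0.000000] = 1.606357


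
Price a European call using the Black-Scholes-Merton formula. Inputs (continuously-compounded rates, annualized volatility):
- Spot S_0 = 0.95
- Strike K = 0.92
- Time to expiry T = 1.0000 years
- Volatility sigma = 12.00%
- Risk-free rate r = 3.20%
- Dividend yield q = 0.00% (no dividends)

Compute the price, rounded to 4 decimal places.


Answer: Price = 0.0797

Derivation:
d1 = (ln(S/K) + (r - q + 0.5*sigma^2) * T) / (sigma * sqrt(T)) = 0.59406929
d2 = d1 - sigma * sqrt(T) = 0.47406929
exp(-rT) = 0.96850658; exp(-qT) = 1.00000000
C = S_0 * exp(-qT) * N(d1) - K * exp(-rT) * N(d2)
N(d1) = 0.72376711; N(d2) = 0.68227475
C = 0.9500 * 1.00000000 * 0.72376711 - 0.9200 * 0.96850658 * 0.68227475 = 0.0797


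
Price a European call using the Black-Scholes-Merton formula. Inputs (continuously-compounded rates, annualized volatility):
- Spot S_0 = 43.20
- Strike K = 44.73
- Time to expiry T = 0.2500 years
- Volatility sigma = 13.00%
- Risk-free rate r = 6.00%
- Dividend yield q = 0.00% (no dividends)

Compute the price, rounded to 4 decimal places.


Answer: Price = 0.7513

Derivation:
d1 = (ln(S/K) + (r - q + 0.5*sigma^2) * T) / (sigma * sqrt(T)) = -0.27217573
d2 = d1 - sigma * sqrt(T) = -0.33717573
exp(-rT) = 0.98511194; exp(-qT) = 1.00000000
C = S_0 * exp(-qT) * N(d1) - K * exp(-rT) * N(d2)
N(d1) = 0.39274345; N(d2) = 0.36799222
C = 43.2000 * 1.00000000 * 0.39274345 - 44.7300 * 0.98511194 * 0.36799222 = 0.7513


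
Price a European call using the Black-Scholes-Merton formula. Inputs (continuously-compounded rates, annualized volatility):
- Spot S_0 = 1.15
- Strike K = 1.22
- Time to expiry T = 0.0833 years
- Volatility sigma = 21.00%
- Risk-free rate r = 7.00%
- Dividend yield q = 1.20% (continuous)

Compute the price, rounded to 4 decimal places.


Answer: Price = 0.0072

Derivation:
d1 = (ln(S/K) + (r - q + 0.5*sigma^2) * T) / (sigma * sqrt(T)) = -0.86489114
d2 = d1 - sigma * sqrt(T) = -0.92550079
exp(-rT) = 0.99418597; exp(-qT) = 0.99900090
C = S_0 * exp(-qT) * N(d1) - K * exp(-rT) * N(d2)
N(d1) = 0.19354927; N(d2) = 0.17735274
C = 1.1500 * 0.99900090 * 0.19354927 - 1.2200 * 0.99418597 * 0.17735274 = 0.0072


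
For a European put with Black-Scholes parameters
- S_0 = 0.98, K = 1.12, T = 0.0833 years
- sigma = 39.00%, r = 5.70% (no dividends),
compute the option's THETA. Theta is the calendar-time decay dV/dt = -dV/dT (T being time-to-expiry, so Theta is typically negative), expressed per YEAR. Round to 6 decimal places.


d1 = -1.0878418196; d2 = -1.2004026032
phi(d1) = 0.2207689840; exp(-qT) = 1.0000000000; exp(-rT) = 0.9952631544
Theta = -S*exp(-qT)*phi(d1)*sigma/(2*sqrt(T)) + r*K*exp(-rT)*N(-d2) - q*S*exp(-qT)*N(-d1)
N(-d1) = 0.8616675279; N(-d2) = 0.8850084908; sqrt(T) = 0.2886173938
Term 1 = -0.9800 * 1.0000000000 * 0.2207689840 * 0.3900 / (2 * 0.2886173938) = -0.1461760578
Term 2 = 0.0570 * 1.1200 * 0.9952631544 * 0.8850084908 = 0.0562313153
Term 3 = 0 (no dividend yield, q = 0)
Theta = -0.1461760578 + (0.0562313153) + (0.0000000000) = -0.089945

Answer: Theta = -0.089945


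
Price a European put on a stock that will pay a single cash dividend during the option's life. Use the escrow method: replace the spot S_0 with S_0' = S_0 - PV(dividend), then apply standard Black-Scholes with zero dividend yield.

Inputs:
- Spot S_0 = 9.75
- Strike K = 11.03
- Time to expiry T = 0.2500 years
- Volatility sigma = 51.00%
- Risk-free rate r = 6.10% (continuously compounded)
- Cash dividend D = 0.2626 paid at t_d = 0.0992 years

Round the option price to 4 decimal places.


PV(D) = D * exp(-r * t_d) = 0.2626 * 0.99396707 = 0.26101575
S_0' = S_0 - PV(D) = 9.7500 - 0.26101575 = 9.48898425
d1 = (ln(S_0'/K) + (r + sigma^2/2)*T) / (sigma*sqrt(T)) = -0.40284220
d2 = d1 - sigma*sqrt(T) = -0.65784220
exp(-rT) = 0.98486569
N(-d1) = 0.65646784; N(-d2) = 0.74468023
P = K * exp(-rT) * N(-d2) - S_0' * N(-d1) = 11.0300 * 0.98486569 * 0.74468023 - 9.48898425 * 0.65646784 = 1.8603

Answer: Price = 1.8603


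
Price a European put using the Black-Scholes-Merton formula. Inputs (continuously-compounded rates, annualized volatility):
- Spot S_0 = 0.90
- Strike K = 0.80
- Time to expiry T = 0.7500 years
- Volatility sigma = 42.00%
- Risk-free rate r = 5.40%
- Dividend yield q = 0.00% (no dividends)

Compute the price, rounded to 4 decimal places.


Answer: Price = 0.0656

Derivation:
d1 = (ln(S/K) + (r - q + 0.5*sigma^2) * T) / (sigma * sqrt(T)) = 0.61703083
d2 = d1 - sigma * sqrt(T) = 0.25330016
exp(-rT) = 0.96030916; exp(-qT) = 1.00000000
P = K * exp(-rT) * N(-d2) - S_0 * exp(-qT) * N(-d1)
N(-d1) = 0.26860720; N(-d2) = 0.40001814
P = 0.8000 * 0.96030916 * 0.40001814 - 0.9000 * 1.00000000 * 0.26860720 = 0.0656


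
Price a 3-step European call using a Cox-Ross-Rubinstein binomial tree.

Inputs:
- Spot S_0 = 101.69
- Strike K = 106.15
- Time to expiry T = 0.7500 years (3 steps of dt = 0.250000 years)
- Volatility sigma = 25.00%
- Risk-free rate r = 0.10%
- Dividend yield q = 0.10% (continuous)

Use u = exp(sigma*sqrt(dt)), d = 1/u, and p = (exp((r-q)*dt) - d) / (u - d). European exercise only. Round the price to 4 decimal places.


dt = T/N = 0.250000
u = exp(sigma*sqrt(dt)) = 1.133148; d = 1/u = 0.882497
p = (exp((r-q)*dt) - d) / (u - d) = 0.468791
Discount per step: exp(-r*dt) = 0.999750
Stock lattice S(k, i) with i counting down-moves:
  k=0: S(0,0) = 101.6900
  k=1: S(1,0) = 115.2299; S(1,1) = 89.7411
  k=2: S(2,0) = 130.5725; S(2,1) = 101.6900; S(2,2) = 79.1963
  k=3: S(3,0) = 147.9581; S(3,1) = 115.2299; S(3,2) = 89.7411; S(3,3) = 69.8904
Terminal payoffs V(N, i) = max(S_T - K, 0):
  V(3,0) = 41.808077; V(3,1) = 9.079866; V(3,2) = 0.000000; V(3,3) = 0.000000
Backward induction: V(k, i) = exp(-r*dt) * [p * V(k+1, i) + (1-p) * V(k+1, i+1)].
  V(2,0) = exp(-r*dt) * [p*41.808077 + (1-p)*9.079866] = 24.416440
  V(2,1) = exp(-r*dt) * [p*9.079866 + (1-p)*0.000000] = 4.255492
  V(2,2) = exp(-r*dt) * [p*0.000000 + (1-p)*0.000000] = 0.000000
  V(1,0) = exp(-r*dt) * [p*24.416440 + (1-p)*4.255492] = 13.703329
  V(1,1) = exp(-r*dt) * [p*4.255492 + (1-p)*0.000000] = 1.994436
  V(0,0) = exp(-r*dt) * [p*13.703329 + (1-p)*1.994436] = 7.481585

Answer: Price = V(0,0) = 7.4816


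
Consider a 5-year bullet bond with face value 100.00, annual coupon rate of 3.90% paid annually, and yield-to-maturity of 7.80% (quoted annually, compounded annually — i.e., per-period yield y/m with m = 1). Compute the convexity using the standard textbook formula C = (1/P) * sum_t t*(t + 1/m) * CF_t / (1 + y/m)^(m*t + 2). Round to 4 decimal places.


Answer: Convexity = 23.0941

Derivation:
Coupon per period c = face * coupon_rate / m = 3.900000
Periods per year m = 1; per-period yield y/m = 0.078000
Number of cashflows N = 5
Cashflows (t years, CF_t, discount factor 1/(1+y/m)^(m*t), PV):
  t = 1.0000: CF_t = 3.900000, DF = 0.927644, PV = 3.617811
  t = 2.0000: CF_t = 3.900000, DF = 0.860523, PV = 3.356040
  t = 3.0000: CF_t = 3.900000, DF = 0.798259, PV = 3.113209
  t = 4.0000: CF_t = 3.900000, DF = 0.740500, PV = 2.887949
  t = 5.0000: CF_t = 103.900000, DF = 0.686920, PV = 71.370994
Price P = sum_t PV_t = 84.346003
Convexity numerator sum_t t*(t + 1/m) * CF_t / (1+y/m)^(m*t + 2):
  t = 1.0000: term = 6.226419
  t = 2.0000: term = 17.327696
  t = 3.0000: term = 32.147859
  t = 4.0000: term = 49.702935
  t = 5.0000: term = 1842.491429
Convexity = (1/P) * sum = 1947.896338 / 84.346003 = 23.094116


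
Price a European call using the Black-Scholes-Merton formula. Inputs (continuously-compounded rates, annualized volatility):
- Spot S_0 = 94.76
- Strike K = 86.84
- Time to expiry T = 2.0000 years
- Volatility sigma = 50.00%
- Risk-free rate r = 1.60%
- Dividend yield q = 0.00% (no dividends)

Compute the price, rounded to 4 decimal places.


Answer: Price = 30.3759

Derivation:
d1 = (ln(S/K) + (r - q + 0.5*sigma^2) * T) / (sigma * sqrt(T)) = 0.52224083
d2 = d1 - sigma * sqrt(T) = -0.18486595
exp(-rT) = 0.96850658; exp(-qT) = 1.00000000
C = S_0 * exp(-qT) * N(d1) - K * exp(-rT) * N(d2)
N(d1) = 0.69924867; N(d2) = 0.42666709
C = 94.7600 * 1.00000000 * 0.69924867 - 86.8400 * 0.96850658 * 0.42666709 = 30.3759
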